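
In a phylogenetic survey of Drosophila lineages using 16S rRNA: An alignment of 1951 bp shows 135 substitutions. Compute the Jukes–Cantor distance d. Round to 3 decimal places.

0.073

p = 135/1951 ≈ 0.069195.
d = −(3/4) ln(1 − 4p/3) = −0.75 ln(1 − 0.09226) = −0.75 ln(0.90774)
  = −0.75 × (-0.096797) = 0.072598 substitutions/site.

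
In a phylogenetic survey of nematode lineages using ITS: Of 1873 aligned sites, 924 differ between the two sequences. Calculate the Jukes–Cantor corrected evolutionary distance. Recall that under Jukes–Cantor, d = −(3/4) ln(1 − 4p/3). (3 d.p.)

0.804

p = 924/1873 ≈ 0.493326.
d = −(3/4) ln(1 − 4p/3) = −0.75 ln(1 − 0.657768) = −0.75 ln(0.342232)
  = −0.75 × (-1.072266) = 0.804200 substitutions/site.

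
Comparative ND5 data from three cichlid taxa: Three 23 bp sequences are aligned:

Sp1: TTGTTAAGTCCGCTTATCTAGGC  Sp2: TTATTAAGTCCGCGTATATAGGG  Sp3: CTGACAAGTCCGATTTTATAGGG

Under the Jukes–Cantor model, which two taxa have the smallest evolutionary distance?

Sp1 and Sp2

Sp1–Sp2: 4/23 differ, p = 0.174, d = 0.198.
Sp1–Sp3: 7/23 differ, p = 0.304, d = 0.390.
Sp2–Sp3: 7/23 differ, p = 0.304, d = 0.390.
The smallest distance is between Sp1 and Sp2.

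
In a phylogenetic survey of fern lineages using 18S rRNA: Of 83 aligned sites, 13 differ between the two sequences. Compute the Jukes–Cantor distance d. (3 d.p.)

0.176

p = 13/83 ≈ 0.156627.
d = −(3/4) ln(1 − 4p/3) = −0.75 ln(1 − 0.208836) = −0.75 ln(0.791164)
  = −0.75 × (-0.234250) = 0.175688 substitutions/site.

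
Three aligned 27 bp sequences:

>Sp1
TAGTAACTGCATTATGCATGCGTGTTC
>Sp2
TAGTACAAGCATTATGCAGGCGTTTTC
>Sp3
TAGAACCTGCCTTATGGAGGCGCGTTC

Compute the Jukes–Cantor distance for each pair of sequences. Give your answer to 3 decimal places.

d(Sp1,Sp2) = 0.213, d(Sp1,Sp3) = 0.264, d(Sp2,Sp3) = 0.318

Sp1–Sp2: 5/27 sites differ → p ≈ 0.185185, d = −0.75 ln(1 − 0.246913) = 0.212681 ≈ 0.213.
Sp1–Sp3: 6/27 sites differ → p ≈ 0.222222, d = −0.75 ln(1 − 0.296296) = 0.263548 ≈ 0.264.
Sp2–Sp3: 7/27 sites differ → p ≈ 0.259259, d = −0.75 ln(1 − 0.345679) = 0.318118 ≈ 0.318.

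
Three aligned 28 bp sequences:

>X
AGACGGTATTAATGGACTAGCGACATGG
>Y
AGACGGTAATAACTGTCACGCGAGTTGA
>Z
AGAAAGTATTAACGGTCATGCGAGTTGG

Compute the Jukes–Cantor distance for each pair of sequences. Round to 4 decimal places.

X–Y: 9/28 sites differ → p ≈ 0.321429, d = −0.75 ln(1 − 0.428572) = 0.419713 ≈ 0.4197.
X–Z: 8/28 sites differ → p ≈ 0.285714, d = −0.75 ln(1 − 0.380952) = 0.359679 ≈ 0.3597.
Y–Z: 6/28 sites differ → p ≈ 0.214286, d = −0.75 ln(1 − 0.285715) = 0.252355 ≈ 0.2524.

d(X,Y) = 0.4197, d(X,Z) = 0.3597, d(Y,Z) = 0.2524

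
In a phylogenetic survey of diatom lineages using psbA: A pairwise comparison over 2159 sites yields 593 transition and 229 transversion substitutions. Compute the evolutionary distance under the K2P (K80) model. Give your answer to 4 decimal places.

P = 593/2159 ≈ 0.274664 and Q = 229/2159 ≈ 0.106068.
Under the Kimura two-parameter model, d = −½ ln(1 − 2P − Q) − ¼ ln(1 − 2Q).
1 − 2P − Q = 0.344604, giving −½ ln(0.344604) = 0.532680.
1 − 2Q = 0.787864, giving −¼ ln(0.787864) = 0.059607.
d = 0.532680 + 0.059607 = 0.592287.

0.5923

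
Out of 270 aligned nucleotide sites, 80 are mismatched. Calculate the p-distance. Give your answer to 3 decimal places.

0.296

p = 80/270 = 0.296296… ≈ 0.296 (to 3 d.p.).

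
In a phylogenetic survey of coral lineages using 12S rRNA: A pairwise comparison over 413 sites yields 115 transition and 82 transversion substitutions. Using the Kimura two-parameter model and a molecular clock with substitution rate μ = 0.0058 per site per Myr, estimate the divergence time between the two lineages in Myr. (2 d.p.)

71.61

P = 115/413 ≈ 0.27845 and Q = 82/413 ≈ 0.198547.
Under the Kimura two-parameter model, d = −½ ln(1 − 2P − Q) − ¼ ln(1 − 2Q).
1 − 2P − Q = 0.244553, giving −½ ln(0.244553) = 0.704162.
1 − 2Q = 0.602906, giving −¼ ln(0.602906) = 0.126498.
d = 0.704162 + 0.126498 = 0.830660.
Under a molecular clock d = 2μt, so t = d/(2μ) = 0.830660 / (2 × 0.0058) = 71.61 Myr.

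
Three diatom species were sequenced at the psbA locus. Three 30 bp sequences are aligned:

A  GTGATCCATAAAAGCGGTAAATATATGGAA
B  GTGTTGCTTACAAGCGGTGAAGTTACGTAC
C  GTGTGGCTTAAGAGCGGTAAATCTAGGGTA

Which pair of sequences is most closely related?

A–B: 10/30 differ, p = 0.333, d = 0.441.
A–C: 8/30 differ, p = 0.267, d = 0.330.
B–C: 10/30 differ, p = 0.333, d = 0.441.
The smallest distance is between A and C.

A and C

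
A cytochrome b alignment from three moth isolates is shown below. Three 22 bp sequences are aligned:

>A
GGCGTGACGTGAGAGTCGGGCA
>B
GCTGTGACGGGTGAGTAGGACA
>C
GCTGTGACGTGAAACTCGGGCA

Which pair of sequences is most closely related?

A and C

A–B: 6/22 differ, p = 0.273, d = 0.339.
A–C: 4/22 differ, p = 0.182, d = 0.208.
B–C: 6/22 differ, p = 0.273, d = 0.339.
The smallest distance is between A and C.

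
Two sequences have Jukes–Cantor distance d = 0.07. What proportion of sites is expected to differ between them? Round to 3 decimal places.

0.067

p = (3/4)(1 − e^(−4d/3)) = 0.75 × (1 − e^(-0.093333)) = 0.75 × (1 − 0.910890) = 0.066833.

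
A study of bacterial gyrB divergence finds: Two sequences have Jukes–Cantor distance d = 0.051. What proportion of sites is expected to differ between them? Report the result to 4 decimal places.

0.0493

p = (3/4)(1 − e^(−4d/3)) = 0.75 × (1 − e^(-0.068)) = 0.75 × (1 − 0.934260) = 0.049305.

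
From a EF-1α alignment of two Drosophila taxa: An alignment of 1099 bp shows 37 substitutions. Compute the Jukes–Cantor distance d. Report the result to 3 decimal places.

0.034

p = 37/1099 ≈ 0.033667.
d = −(3/4) ln(1 − 4p/3) = −0.75 ln(1 − 0.044889) = −0.75 ln(0.955111)
  = −0.75 × (-0.045928) = 0.034446 substitutions/site.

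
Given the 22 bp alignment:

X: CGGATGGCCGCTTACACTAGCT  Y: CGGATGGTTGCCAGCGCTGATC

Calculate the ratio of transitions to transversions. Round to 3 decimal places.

9.000

Transitions are A↔G and C↔T; transversions are all other mismatches.
Transitions: 9. Transversions: 1.
R = 9/1 = 9.000.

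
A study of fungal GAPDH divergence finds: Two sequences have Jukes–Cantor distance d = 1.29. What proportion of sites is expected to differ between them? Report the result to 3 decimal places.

p = (3/4)(1 − e^(−4d/3)) = 0.75 × (1 − e^(-1.72)) = 0.75 × (1 − 0.179066) = 0.615701.

0.616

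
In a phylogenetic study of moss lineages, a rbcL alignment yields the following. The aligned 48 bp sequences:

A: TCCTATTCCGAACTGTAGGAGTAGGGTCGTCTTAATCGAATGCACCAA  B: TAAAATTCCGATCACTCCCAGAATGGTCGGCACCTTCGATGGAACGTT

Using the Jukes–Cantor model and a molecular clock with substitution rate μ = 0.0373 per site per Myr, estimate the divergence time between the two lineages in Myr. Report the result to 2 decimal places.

The sequences differ at 22 of 48 sites, so p = 22/48 ≈ 0.458333.
d = −(3/4) ln(1 − 4p/3) = −0.75 ln(1 − 0.611111) = −0.75 ln(0.388889)
  = −0.75 × (-0.944461) = 0.708346 substitutions/site.
Under a molecular clock d = 2μt, so t = d/(2μ) = 0.708346 / (2 × 0.0373) = 9.50 Myr.

9.50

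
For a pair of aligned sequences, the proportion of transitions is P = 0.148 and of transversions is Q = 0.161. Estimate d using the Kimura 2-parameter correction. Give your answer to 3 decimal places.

Under the Kimura two-parameter model, d = −½ ln(1 − 2P − Q) − ¼ ln(1 − 2Q).
1 − 2P − Q = 0.543, giving −½ ln(0.543) = 0.305323.
1 − 2Q = 0.678, giving −¼ ln(0.678) = 0.097152.
d = 0.305323 + 0.097152 = 0.402475.

0.402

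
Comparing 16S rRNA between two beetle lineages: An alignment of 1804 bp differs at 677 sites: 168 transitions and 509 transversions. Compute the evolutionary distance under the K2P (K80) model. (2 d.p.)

P = 168/1804 ≈ 0.093126 and Q = 509/1804 ≈ 0.282151.
Under the Kimura two-parameter model, d = −½ ln(1 − 2P − Q) − ¼ ln(1 − 2Q).
1 − 2P − Q = 0.531597, giving −½ ln(0.531597) = 0.315935.
1 − 2Q = 0.435698, giving −¼ ln(0.435698) = 0.207701.
d = 0.315935 + 0.207701 = 0.523636.

0.52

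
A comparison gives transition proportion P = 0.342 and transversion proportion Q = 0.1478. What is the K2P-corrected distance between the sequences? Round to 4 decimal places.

Under the Kimura two-parameter model, d = −½ ln(1 − 2P − Q) − ¼ ln(1 − 2Q).
1 − 2P − Q = 0.1682, giving −½ ln(0.1682) = 0.891301.
1 − 2Q = 0.7044, giving −¼ ln(0.7044) = 0.087602.
d = 0.891301 + 0.087602 = 0.978903.

0.9789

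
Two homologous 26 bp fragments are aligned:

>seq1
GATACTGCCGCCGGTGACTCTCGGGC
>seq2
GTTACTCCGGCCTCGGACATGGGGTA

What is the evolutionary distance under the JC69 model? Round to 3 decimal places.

0.717

The sequences differ at 12 of 26 sites, so p = 12/26 ≈ 0.461538.
d = −(3/4) ln(1 − 4p/3) = −0.75 ln(1 − 0.615384) = −0.75 ln(0.384616)
  = −0.75 × (-0.955510) = 0.716633 substitutions/site.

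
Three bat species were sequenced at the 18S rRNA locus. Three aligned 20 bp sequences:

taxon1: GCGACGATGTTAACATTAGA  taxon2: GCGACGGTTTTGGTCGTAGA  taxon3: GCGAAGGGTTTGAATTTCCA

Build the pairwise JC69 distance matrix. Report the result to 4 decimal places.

d(taxon1,taxon2) = 0.4715, d(taxon1,taxon3) = 0.6872, d(taxon2,taxon3) = 0.5716

taxon1–taxon2: 7/20 sites differ → p = 0.35, d = −0.75 ln(1 − 0.466667) = 0.471457 ≈ 0.4715.
taxon1–taxon3: 9/20 sites differ → p = 0.45, d = −0.75 ln(1 − 0.6) = 0.687218 ≈ 0.6872.
taxon2–taxon3: 8/20 sites differ → p = 0.4, d = −0.75 ln(1 − 0.533333) = 0.571605 ≈ 0.5716.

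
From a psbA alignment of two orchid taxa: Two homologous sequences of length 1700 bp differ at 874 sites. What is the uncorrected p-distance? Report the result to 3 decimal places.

p = 874/1700 = 0.514117… ≈ 0.514 (to 3 d.p.).

0.514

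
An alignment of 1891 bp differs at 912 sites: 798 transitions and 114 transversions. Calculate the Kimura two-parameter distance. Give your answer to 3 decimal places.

P = 798/1891 ≈ 0.421999 and Q = 114/1891 ≈ 0.060286.
Under the Kimura two-parameter model, d = −½ ln(1 − 2P − Q) − ¼ ln(1 − 2Q).
1 − 2P − Q = 0.095716, giving −½ ln(0.095716) = 1.173185.
1 − 2Q = 0.879428, giving −¼ ln(0.879428) = 0.032121.
d = 1.173185 + 0.032121 = 1.205306.

1.205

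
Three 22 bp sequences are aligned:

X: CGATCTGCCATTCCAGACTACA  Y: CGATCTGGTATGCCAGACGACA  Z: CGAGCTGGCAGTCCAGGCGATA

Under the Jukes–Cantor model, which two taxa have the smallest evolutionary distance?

X and Y

X–Y: 4/22 differ, p = 0.182, d = 0.208.
X–Z: 6/22 differ, p = 0.273, d = 0.339.
Y–Z: 6/22 differ, p = 0.273, d = 0.339.
The smallest distance is between X and Y.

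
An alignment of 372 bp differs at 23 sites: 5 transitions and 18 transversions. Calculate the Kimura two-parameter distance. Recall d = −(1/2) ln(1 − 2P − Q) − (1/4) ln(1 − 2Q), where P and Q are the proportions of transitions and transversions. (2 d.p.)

P = 5/372 ≈ 0.013441 and Q = 18/372 ≈ 0.048387.
Under the Kimura two-parameter model, d = −½ ln(1 − 2P − Q) − ¼ ln(1 − 2Q).
1 − 2P − Q = 0.924731, giving −½ ln(0.924731) = 0.039126.
1 − 2Q = 0.903226, giving −¼ ln(0.903226) = 0.025446.
d = 0.039126 + 0.025446 = 0.064572.

0.06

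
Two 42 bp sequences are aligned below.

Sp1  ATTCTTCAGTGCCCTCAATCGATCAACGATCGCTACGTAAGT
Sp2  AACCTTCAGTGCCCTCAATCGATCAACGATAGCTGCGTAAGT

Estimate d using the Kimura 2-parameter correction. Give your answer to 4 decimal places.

Of 42 sites, 2 differences are transitions and 2 are transversions, so P = 2/42 ≈ 0.047619 and Q = 2/42 ≈ 0.047619.
Under the Kimura two-parameter model, d = −½ ln(1 − 2P − Q) − ¼ ln(1 − 2Q).
1 − 2P − Q = 0.857143, giving −½ ln(0.857143) = 0.077075.
1 − 2Q = 0.904762, giving −¼ ln(0.904762) = 0.025021.
d = 0.077075 + 0.025021 = 0.102096.

0.1021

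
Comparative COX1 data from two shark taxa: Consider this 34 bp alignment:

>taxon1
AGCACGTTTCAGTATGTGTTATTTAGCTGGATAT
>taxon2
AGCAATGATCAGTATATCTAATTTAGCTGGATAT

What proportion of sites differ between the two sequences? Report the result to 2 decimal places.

0.21

The sequences differ at 7 of 34 positions (sites 5, 6, 7, 8, 16, 18, 20).
p = 7/34 = 0.205882… ≈ 0.21 (to 2 d.p.).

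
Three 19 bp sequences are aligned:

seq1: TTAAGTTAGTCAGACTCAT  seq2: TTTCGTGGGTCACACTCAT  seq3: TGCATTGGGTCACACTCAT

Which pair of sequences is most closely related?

seq1–seq2: 5/19 differ, p = 0.263, d = 0.324.
seq1–seq3: 6/19 differ, p = 0.316, d = 0.410.
seq2–seq3: 4/19 differ, p = 0.211, d = 0.247.
The smallest distance is between seq2 and seq3.

seq2 and seq3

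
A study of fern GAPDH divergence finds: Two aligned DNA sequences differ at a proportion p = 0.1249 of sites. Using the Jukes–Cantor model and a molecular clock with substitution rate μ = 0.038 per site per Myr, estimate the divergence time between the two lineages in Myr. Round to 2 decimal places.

d = −(3/4) ln(1 − 4p/3) = −0.75 ln(1 − 0.166533) = −0.75 ln(0.833467)
  = −0.75 × (-0.182161) = 0.136621 substitutions/site.
Under a molecular clock d = 2μt, so t = d/(2μ) = 0.136621 / (2 × 0.038) = 1.80 Myr.

1.80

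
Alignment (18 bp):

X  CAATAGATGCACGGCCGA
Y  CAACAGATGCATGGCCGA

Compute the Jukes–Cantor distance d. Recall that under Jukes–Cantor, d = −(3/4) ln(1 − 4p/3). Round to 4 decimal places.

0.1203

The sequences differ at 2 of 18 sites (4, 12), so p = 2/18 ≈ 0.111111.
d = −(3/4) ln(1 − 4p/3) = −0.75 ln(1 − 0.148148) = −0.75 ln(0.851852)
  = −0.75 × (-0.160342) = 0.120257 substitutions/site.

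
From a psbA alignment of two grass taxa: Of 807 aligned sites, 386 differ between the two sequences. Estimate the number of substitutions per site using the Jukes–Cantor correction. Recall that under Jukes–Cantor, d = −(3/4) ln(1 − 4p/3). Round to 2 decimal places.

p = 386/807 ≈ 0.478315.
d = −(3/4) ln(1 − 4p/3) = −0.75 ln(1 − 0.637753) = −0.75 ln(0.362247)
  = −0.75 × (-1.015429) = 0.761572 substitutions/site.

0.76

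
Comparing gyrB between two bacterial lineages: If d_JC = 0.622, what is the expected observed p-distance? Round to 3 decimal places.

p = (3/4)(1 − e^(−4d/3)) = 0.75 × (1 − e^(-0.829333)) = 0.75 × (1 − 0.436340) = 0.422745.

0.423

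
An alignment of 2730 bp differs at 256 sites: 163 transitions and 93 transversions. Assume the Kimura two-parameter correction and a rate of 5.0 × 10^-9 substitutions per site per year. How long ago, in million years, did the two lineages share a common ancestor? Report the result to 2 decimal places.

P = 163/2730 ≈ 0.059707 and Q = 93/2730 ≈ 0.034066.
Under the Kimura two-parameter model, d = −½ ln(1 − 2P − Q) − ¼ ln(1 − 2Q).
1 − 2P − Q = 0.84652, giving −½ ln(0.84652) = 0.083311.
1 − 2Q = 0.931868, giving −¼ ln(0.931868) = 0.017641.
d = 0.083311 + 0.017641 = 0.100952.
Under a molecular clock d = 2μt, so t = d/(2μ) = 0.100952 / (2 × 5.0 × 10^-9) = 10.10 million years.

10.10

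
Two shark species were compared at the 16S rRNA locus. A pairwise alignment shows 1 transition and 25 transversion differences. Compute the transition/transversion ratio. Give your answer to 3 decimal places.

0.040

R = 1/25 = 0.040.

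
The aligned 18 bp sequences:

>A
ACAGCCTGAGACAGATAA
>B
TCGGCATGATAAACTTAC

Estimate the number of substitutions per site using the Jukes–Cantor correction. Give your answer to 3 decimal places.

0.673

The sequences differ at 8 of 18 sites (1, 3, 6, 10, 12, 14, 15, 18), so p = 8/18 ≈ 0.444444.
d = −(3/4) ln(1 − 4p/3) = −0.75 ln(1 − 0.592592) = −0.75 ln(0.407408)
  = −0.75 × (-0.897940) = 0.673455 substitutions/site.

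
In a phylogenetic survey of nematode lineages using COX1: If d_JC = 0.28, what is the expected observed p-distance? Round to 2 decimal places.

0.23

p = (3/4)(1 − e^(−4d/3)) = 0.75 × (1 − e^(-0.373333)) = 0.75 × (1 − 0.688436) = 0.233673.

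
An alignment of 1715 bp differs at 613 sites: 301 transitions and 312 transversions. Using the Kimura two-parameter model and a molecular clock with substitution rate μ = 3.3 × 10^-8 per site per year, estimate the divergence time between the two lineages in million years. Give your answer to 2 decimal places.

P = 301/1715 ≈ 0.17551 and Q = 312/1715 ≈ 0.181924.
Under the Kimura two-parameter model, d = −½ ln(1 − 2P − Q) − ¼ ln(1 − 2Q).
1 − 2P − Q = 0.467056, giving −½ ln(0.467056) = 0.380653.
1 − 2Q = 0.636152, giving −¼ ln(0.636152) = 0.113079.
d = 0.380653 + 0.113079 = 0.493732.
Under a molecular clock d = 2μt, so t = d/(2μ) = 0.493732 / (2 × 3.3 × 10^-8) = 7.48 million years.

7.48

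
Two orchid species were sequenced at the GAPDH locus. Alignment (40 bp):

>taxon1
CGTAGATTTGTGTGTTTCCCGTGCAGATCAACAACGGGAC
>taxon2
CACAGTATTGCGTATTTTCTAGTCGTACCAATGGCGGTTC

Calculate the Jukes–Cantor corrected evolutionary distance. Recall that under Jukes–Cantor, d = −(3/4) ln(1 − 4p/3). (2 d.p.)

0.75

The sequences differ at 19 of 40 sites, so p = 19/40 = 0.475.
d = −(3/4) ln(1 − 4p/3) = −0.75 ln(1 − 0.633333) = −0.75 ln(0.366667)
  = −0.75 × (-1.003301) = 0.752476 substitutions/site.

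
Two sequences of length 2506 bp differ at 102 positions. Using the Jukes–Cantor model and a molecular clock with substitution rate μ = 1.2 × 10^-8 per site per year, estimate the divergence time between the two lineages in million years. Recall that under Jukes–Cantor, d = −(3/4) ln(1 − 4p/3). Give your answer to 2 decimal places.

1.74

p = 102/2506 ≈ 0.040702.
d = −(3/4) ln(1 − 4p/3) = −0.75 ln(1 − 0.054269) = −0.75 ln(0.945731)
  = −0.75 × (-0.055797) = 0.041848 substitutions/site.
Under a molecular clock d = 2μt, so t = d/(2μ) = 0.041848 / (2 × 1.2 × 10^-8) = 1.74 million years.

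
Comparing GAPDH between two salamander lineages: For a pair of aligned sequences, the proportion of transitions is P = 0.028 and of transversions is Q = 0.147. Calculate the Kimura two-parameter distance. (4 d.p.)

0.2005

Under the Kimura two-parameter model, d = −½ ln(1 − 2P − Q) − ¼ ln(1 − 2Q).
1 − 2P − Q = 0.797, giving −½ ln(0.797) = 0.113450.
1 − 2Q = 0.706, giving −¼ ln(0.706) = 0.087035.
d = 0.113450 + 0.087035 = 0.200485.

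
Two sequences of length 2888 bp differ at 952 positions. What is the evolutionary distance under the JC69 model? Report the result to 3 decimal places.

p = 952/2888 ≈ 0.32964.
d = −(3/4) ln(1 − 4p/3) = −0.75 ln(1 − 0.43952) = −0.75 ln(0.56048)
  = −0.75 × (-0.578962) = 0.434222 substitutions/site.

0.434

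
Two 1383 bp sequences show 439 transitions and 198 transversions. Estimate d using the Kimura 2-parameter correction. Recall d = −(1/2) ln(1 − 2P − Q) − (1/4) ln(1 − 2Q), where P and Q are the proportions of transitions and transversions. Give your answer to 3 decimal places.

P = 439/1383 ≈ 0.317426 and Q = 198/1383 ≈ 0.143167.
Under the Kimura two-parameter model, d = −½ ln(1 − 2P − Q) − ¼ ln(1 − 2Q).
1 − 2P − Q = 0.221981, giving −½ ln(0.221981) = 0.752582.
1 − 2Q = 0.713666, giving −¼ ln(0.713666) = 0.084335.
d = 0.752582 + 0.084335 = 0.836917.

0.837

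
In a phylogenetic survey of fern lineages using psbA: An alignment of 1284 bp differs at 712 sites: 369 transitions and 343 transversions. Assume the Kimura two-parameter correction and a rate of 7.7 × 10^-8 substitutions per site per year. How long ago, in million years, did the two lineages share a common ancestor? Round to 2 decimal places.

7.23

P = 369/1284 ≈ 0.287383 and Q = 343/1284 ≈ 0.267134.
Under the Kimura two-parameter model, d = −½ ln(1 − 2P − Q) − ¼ ln(1 − 2Q).
1 − 2P − Q = 0.1581, giving −½ ln(0.1581) = 0.922264.
1 − 2Q = 0.465732, giving −¼ ln(0.465732) = 0.191036.
d = 0.922264 + 0.191036 = 1.113300.
Under a molecular clock d = 2μt, so t = d/(2μ) = 1.113300 / (2 × 7.7 × 10^-8) = 7.23 million years.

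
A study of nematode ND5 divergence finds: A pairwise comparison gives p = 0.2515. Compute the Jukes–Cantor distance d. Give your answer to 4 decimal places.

0.3064

d = −(3/4) ln(1 − 4p/3) = −0.75 ln(1 − 0.335333) = −0.75 ln(0.664667)
  = −0.75 × (-0.408469) = 0.306352 substitutions/site.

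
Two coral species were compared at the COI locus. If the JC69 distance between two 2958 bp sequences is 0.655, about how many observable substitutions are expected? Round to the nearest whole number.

1292

Invert JC69: p = (3/4)(1 − e^(−4d/3)) = 0.75 × (1 − e^(-0.873333)) = 0.75 × (1 − 0.417558) = 0.436832.
Expected differing sites = pL ≈ 0.436832 × 2958 = 1292.149056 ≈ 1292.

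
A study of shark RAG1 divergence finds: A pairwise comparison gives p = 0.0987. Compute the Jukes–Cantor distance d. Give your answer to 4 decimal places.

0.1058

d = −(3/4) ln(1 − 4p/3) = −0.75 ln(1 − 0.1316) = −0.75 ln(0.8684)
  = −0.75 × (-0.141103) = 0.105827 substitutions/site.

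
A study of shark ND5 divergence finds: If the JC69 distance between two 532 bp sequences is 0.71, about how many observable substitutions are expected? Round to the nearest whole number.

244

Invert JC69: p = (3/4)(1 − e^(−4d/3)) = 0.75 × (1 − e^(-0.946667)) = 0.75 × (1 − 0.388032) = 0.458976.
Expected differing sites = pL ≈ 0.458976 × 532 = 244.175232 ≈ 244.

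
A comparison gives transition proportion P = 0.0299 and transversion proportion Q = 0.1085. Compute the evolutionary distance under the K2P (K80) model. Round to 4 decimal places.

Under the Kimura two-parameter model, d = −½ ln(1 − 2P − Q) − ¼ ln(1 − 2Q).
1 − 2P − Q = 0.8317, giving −½ ln(0.8317) = 0.092142.
1 − 2Q = 0.783, giving −¼ ln(0.783) = 0.061156.
d = 0.092142 + 0.061156 = 0.153298.

0.1533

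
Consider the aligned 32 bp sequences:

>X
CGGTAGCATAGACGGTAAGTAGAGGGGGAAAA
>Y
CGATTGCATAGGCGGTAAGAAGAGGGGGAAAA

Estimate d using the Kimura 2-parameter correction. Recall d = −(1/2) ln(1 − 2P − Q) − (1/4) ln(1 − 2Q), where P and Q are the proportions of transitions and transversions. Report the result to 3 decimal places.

0.137

Of 32 sites, 2 differences are transitions and 2 are transversions, so P = 2/32 = 0.0625 and Q = 2/32 = 0.0625.
Under the Kimura two-parameter model, d = −½ ln(1 − 2P − Q) − ¼ ln(1 − 2Q).
1 − 2P − Q = 0.8125, giving −½ ln(0.8125) = 0.103820.
1 − 2Q = 0.875, giving −¼ ln(0.875) = 0.033383.
d = 0.103820 + 0.033383 = 0.137203.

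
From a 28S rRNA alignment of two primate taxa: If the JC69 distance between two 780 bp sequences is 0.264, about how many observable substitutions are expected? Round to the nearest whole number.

Invert JC69: p = (3/4)(1 − e^(−4d/3)) = 0.75 × (1 − e^(-0.352)) = 0.75 × (1 − 0.703280) = 0.222540.
Expected differing sites = pL ≈ 0.222540 × 780 = 173.5812 ≈ 174.

174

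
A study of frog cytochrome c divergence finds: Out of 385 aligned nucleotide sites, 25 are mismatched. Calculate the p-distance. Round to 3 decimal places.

p = 25/385 = 0.064935… ≈ 0.065 (to 3 d.p.).

0.065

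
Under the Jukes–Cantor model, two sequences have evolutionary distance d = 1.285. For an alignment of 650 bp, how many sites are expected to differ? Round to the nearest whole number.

Invert JC69: p = (3/4)(1 − e^(−4d/3)) = 0.75 × (1 − e^(-1.713333)) = 0.75 × (1 − 0.180264) = 0.614802.
Expected differing sites = pL ≈ 0.614802 × 650 = 399.6213 ≈ 400.

400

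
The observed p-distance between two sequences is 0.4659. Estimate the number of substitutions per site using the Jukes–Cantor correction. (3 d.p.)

0.728

d = −(3/4) ln(1 − 4p/3) = −0.75 ln(1 − 0.6212) = −0.75 ln(0.3788)
  = −0.75 × (-0.970747) = 0.728060 substitutions/site.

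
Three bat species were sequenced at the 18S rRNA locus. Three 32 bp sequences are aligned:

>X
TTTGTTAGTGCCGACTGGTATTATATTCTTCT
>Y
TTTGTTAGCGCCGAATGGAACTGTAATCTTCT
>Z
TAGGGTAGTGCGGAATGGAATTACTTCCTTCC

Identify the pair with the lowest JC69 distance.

X and Y

X–Y: 6/32 differ, p = 0.188, d = 0.216.
X–Z: 10/32 differ, p = 0.313, d = 0.404.
Y–Z: 12/32 differ, p = 0.375, d = 0.520.
The smallest distance is between X and Y.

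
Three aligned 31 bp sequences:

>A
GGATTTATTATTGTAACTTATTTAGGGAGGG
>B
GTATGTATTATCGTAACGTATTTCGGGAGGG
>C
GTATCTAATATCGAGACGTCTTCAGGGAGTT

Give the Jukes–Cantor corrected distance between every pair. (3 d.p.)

A–B: 5/31 sites differ → p ≈ 0.16129, d = −0.75 ln(1 − 0.215053) = 0.181604 ≈ 0.182.
A–C: 11/31 sites differ → p ≈ 0.354839, d = −0.75 ln(1 − 0.473119) = 0.480585 ≈ 0.481.
B–C: 9/31 sites differ → p ≈ 0.290323, d = −0.75 ln(1 − 0.387097) = 0.367161 ≈ 0.367.

d(A,B) = 0.182, d(A,C) = 0.481, d(B,C) = 0.367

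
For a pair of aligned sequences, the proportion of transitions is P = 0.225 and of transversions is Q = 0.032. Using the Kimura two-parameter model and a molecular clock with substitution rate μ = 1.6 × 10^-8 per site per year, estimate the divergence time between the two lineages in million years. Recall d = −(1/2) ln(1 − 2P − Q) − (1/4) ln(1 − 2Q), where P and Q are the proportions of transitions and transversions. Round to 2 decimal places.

Under the Kimura two-parameter model, d = −½ ln(1 − 2P − Q) − ¼ ln(1 − 2Q).
1 − 2P − Q = 0.518, giving −½ ln(0.518) = 0.328890.
1 − 2Q = 0.936, giving −¼ ln(0.936) = 0.016535.
d = 0.328890 + 0.016535 = 0.345425.
Under a molecular clock d = 2μt, so t = d/(2μ) = 0.345425 / (2 × 1.6 × 10^-8) = 10.79 million years.

10.79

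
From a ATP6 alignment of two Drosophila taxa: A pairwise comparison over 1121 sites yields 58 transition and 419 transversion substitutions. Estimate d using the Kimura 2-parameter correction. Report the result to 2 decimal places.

0.67

P = 58/1121 ≈ 0.05174 and Q = 419/1121 ≈ 0.373773.
Under the Kimura two-parameter model, d = −½ ln(1 − 2P − Q) − ¼ ln(1 − 2Q).
1 − 2P − Q = 0.522747, giving −½ ln(0.522747) = 0.324329.
1 − 2Q = 0.252454, giving −¼ ln(0.252454) = 0.344132.
d = 0.324329 + 0.344132 = 0.668461.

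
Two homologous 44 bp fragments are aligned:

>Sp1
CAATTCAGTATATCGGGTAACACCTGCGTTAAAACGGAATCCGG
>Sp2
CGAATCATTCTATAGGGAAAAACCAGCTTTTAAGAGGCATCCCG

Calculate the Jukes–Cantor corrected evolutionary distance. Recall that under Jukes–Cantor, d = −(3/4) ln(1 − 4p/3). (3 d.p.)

0.414

The sequences differ at 14 of 44 sites, so p = 14/44 ≈ 0.318182.
d = −(3/4) ln(1 − 4p/3) = −0.75 ln(1 − 0.424243) = −0.75 ln(0.575757)
  = −0.75 × (-0.552070) = 0.414053 substitutions/site.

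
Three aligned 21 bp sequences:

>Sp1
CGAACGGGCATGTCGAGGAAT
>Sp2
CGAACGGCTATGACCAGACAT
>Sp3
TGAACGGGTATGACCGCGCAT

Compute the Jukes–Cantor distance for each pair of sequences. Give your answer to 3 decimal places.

d(Sp1,Sp2) = 0.360, d(Sp1,Sp3) = 0.441, d(Sp2,Sp3) = 0.286

Sp1–Sp2: 6/21 sites differ → p ≈ 0.285714, d = −0.75 ln(1 − 0.380952) = 0.359679 ≈ 0.360.
Sp1–Sp3: 7/21 sites differ → p ≈ 0.333333, d = −0.75 ln(1 − 0.444444) = 0.440839 ≈ 0.441.
Sp2–Sp3: 5/21 sites differ → p ≈ 0.238095, d = −0.75 ln(1 − 0.31746) = 0.286451 ≈ 0.286.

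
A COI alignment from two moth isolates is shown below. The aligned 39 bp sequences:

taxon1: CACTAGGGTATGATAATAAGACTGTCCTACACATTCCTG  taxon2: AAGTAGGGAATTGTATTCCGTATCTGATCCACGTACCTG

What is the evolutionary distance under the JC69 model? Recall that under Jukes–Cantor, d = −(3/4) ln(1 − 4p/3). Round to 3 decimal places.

The sequences differ at 16 of 39 sites, so p = 16/39 ≈ 0.410256.
d = −(3/4) ln(1 − 4p/3) = −0.75 ln(1 − 0.547008) = −0.75 ln(0.452992)
  = −0.75 × (-0.791881) = 0.593911 substitutions/site.

0.594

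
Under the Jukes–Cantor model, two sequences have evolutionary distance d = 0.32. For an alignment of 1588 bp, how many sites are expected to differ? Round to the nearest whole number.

414

Invert JC69: p = (3/4)(1 − e^(−4d/3)) = 0.75 × (1 − e^(-0.426667)) = 0.75 × (1 − 0.652681) = 0.260489.
Expected differing sites = pL ≈ 0.260489 × 1588 = 413.656532 ≈ 414.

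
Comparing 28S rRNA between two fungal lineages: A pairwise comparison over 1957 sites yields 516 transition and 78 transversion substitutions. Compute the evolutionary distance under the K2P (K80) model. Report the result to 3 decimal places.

0.440

P = 516/1957 ≈ 0.263669 and Q = 78/1957 ≈ 0.039857.
Under the Kimura two-parameter model, d = −½ ln(1 − 2P − Q) − ¼ ln(1 − 2Q).
1 − 2P − Q = 0.432805, giving −½ ln(0.432805) = 0.418734.
1 − 2Q = 0.920286, giving −¼ ln(0.920286) = 0.020768.
d = 0.418734 + 0.020768 = 0.439502.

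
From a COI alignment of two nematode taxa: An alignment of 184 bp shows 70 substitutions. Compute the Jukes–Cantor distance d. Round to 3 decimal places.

p = 70/184 ≈ 0.380435.
d = −(3/4) ln(1 − 4p/3) = −0.75 ln(1 − 0.507247) = −0.75 ln(0.492753)
  = −0.75 × (-0.707747) = 0.530810 substitutions/site.

0.531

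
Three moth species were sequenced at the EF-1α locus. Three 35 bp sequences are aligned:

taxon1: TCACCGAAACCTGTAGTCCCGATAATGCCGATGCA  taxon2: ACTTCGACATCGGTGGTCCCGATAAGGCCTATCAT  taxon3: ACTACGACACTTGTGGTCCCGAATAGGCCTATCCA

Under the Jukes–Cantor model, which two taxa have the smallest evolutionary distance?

taxon2 and taxon3

taxon1–taxon2: 12/35 differ, p = 0.343, d = 0.458.
taxon1–taxon3: 11/35 differ, p = 0.314, d = 0.407.
taxon2–taxon3: 8/35 differ, p = 0.229, d = 0.273.
The smallest distance is between taxon2 and taxon3.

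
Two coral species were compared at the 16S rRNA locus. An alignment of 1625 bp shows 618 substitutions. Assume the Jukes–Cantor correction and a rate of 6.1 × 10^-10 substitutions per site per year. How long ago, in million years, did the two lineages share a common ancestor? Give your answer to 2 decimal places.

434.88

p = 618/1625 ≈ 0.380308.
d = −(3/4) ln(1 − 4p/3) = −0.75 ln(1 − 0.507077) = −0.75 ln(0.492923)
  = −0.75 × (-0.707402) = 0.530552 substitutions/site.
Under a molecular clock d = 2μt, so t = d/(2μ) = 0.530552 / (2 × 6.1 × 10^-10) = 434.88 million years.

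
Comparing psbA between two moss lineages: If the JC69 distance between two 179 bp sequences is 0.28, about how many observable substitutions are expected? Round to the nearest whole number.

Invert JC69: p = (3/4)(1 − e^(−4d/3)) = 0.75 × (1 − e^(-0.373333)) = 0.75 × (1 − 0.688436) = 0.233673.
Expected differing sites = pL ≈ 0.233673 × 179 = 41.827467 ≈ 42.

42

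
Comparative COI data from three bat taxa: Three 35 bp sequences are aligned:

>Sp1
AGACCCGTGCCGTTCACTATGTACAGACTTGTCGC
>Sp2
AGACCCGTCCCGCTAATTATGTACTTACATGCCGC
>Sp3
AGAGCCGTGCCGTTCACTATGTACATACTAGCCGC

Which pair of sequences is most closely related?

Sp1 and Sp3

Sp1–Sp2: 8/35 differ, p = 0.229, d = 0.273.
Sp1–Sp3: 4/35 differ, p = 0.114, d = 0.124.
Sp2–Sp3: 8/35 differ, p = 0.229, d = 0.273.
The smallest distance is between Sp1 and Sp3.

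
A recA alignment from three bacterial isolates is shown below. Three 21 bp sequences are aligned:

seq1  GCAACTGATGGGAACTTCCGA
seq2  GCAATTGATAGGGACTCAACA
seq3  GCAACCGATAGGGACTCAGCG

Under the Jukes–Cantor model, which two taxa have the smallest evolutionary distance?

seq1–seq2: 7/21 differ, p = 0.333, d = 0.441.
seq1–seq3: 8/21 differ, p = 0.381, d = 0.532.
seq2–seq3: 4/21 differ, p = 0.190, d = 0.220.
The smallest distance is between seq2 and seq3.

seq2 and seq3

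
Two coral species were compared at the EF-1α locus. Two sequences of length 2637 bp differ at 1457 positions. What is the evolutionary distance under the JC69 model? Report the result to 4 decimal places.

1.0008

p = 1457/2637 ≈ 0.552522.
d = −(3/4) ln(1 − 4p/3) = −0.75 ln(1 − 0.736696) = −0.75 ln(0.263304)
  = −0.75 × (-1.334446) = 1.000835 substitutions/site.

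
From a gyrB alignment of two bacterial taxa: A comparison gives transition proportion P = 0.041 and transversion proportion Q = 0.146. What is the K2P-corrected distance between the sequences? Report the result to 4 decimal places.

0.2157

Under the Kimura two-parameter model, d = −½ ln(1 − 2P − Q) − ¼ ln(1 − 2Q).
1 − 2P − Q = 0.772, giving −½ ln(0.772) = 0.129385.
1 − 2Q = 0.708, giving −¼ ln(0.708) = 0.086328.
d = 0.129385 + 0.086328 = 0.215713.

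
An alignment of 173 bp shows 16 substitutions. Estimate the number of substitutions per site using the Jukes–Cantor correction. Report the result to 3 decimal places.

0.099

p = 16/173 ≈ 0.092486.
d = −(3/4) ln(1 − 4p/3) = −0.75 ln(1 − 0.123315) = −0.75 ln(0.876685)
  = −0.75 × (-0.131608) = 0.098706 substitutions/site.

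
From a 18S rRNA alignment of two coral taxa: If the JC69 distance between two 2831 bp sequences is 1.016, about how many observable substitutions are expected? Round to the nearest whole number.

Invert JC69: p = (3/4)(1 − e^(−4d/3)) = 0.75 × (1 − e^(-1.354667)) = 0.75 × (1 − 0.258033) = 0.556475.
Expected differing sites = pL ≈ 0.556475 × 2831 = 1575.380725 ≈ 1575.

1575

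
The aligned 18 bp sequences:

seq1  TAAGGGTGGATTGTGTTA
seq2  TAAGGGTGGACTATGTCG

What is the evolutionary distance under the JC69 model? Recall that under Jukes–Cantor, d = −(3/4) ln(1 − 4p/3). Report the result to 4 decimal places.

The sequences differ at 4 of 18 sites (11, 13, 17, 18), so p = 4/18 ≈ 0.222222.
d = −(3/4) ln(1 − 4p/3) = −0.75 ln(1 − 0.296296) = −0.75 ln(0.703704)
  = −0.75 × (-0.351397) = 0.263548 substitutions/site.

0.2635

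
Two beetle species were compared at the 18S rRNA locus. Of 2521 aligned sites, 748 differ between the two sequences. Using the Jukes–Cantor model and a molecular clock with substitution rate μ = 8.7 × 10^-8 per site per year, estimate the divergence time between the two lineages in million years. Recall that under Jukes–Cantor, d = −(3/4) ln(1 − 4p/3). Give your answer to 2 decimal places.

2.17

p = 748/2521 ≈ 0.296708.
d = −(3/4) ln(1 − 4p/3) = −0.75 ln(1 − 0.395611) = −0.75 ln(0.604389)
  = −0.75 × (-0.503537) = 0.377653 substitutions/site.
Under a molecular clock d = 2μt, so t = d/(2μ) = 0.377653 / (2 × 8.7 × 10^-8) = 2.17 million years.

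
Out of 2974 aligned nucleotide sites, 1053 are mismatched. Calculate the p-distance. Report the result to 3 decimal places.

0.354

p = 1053/2974 = 0.354068… ≈ 0.354 (to 3 d.p.).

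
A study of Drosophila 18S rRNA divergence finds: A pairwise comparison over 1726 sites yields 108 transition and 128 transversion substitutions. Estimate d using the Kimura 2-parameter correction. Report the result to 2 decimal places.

0.15

P = 108/1726 ≈ 0.062572 and Q = 128/1726 ≈ 0.07416.
Under the Kimura two-parameter model, d = −½ ln(1 − 2P − Q) − ¼ ln(1 − 2Q).
1 − 2P − Q = 0.800696, giving −½ ln(0.800696) = 0.111137.
1 − 2Q = 0.85168, giving −¼ ln(0.85168) = 0.040136.
d = 0.111137 + 0.040136 = 0.151273.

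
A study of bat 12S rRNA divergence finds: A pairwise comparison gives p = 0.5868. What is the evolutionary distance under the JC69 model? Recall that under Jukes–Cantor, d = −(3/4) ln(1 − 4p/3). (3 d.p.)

d = −(3/4) ln(1 − 4p/3) = −0.75 ln(1 − 0.7824) = −0.75 ln(0.2176)
  = −0.75 × (-1.525097) = 1.143823 substitutions/site.

1.144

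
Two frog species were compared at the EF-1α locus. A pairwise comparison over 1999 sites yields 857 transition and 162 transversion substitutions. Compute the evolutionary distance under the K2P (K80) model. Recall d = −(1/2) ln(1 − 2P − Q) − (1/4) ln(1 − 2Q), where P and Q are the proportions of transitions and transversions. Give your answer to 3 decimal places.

P = 857/1999 ≈ 0.428714 and Q = 162/1999 ≈ 0.081041.
Under the Kimura two-parameter model, d = −½ ln(1 − 2P − Q) − ¼ ln(1 − 2Q).
1 − 2P − Q = 0.061531, giving −½ ln(0.061531) = 1.394107.
1 − 2Q = 0.837918, giving −¼ ln(0.837918) = 0.044209.
d = 1.394107 + 0.044209 = 1.438316.

1.438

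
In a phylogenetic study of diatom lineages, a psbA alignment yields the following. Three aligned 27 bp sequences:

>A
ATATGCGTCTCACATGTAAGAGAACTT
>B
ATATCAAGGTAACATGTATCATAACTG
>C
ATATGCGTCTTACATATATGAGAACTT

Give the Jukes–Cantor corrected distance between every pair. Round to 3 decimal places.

d(A,B) = 0.511, d(A,C) = 0.120, d(B,C) = 0.511

A–B: 10/27 sites differ → p ≈ 0.37037, d = −0.75 ln(1 − 0.493827) = 0.510658 ≈ 0.511.
A–C: 3/27 sites differ → p ≈ 0.111111, d = −0.75 ln(1 − 0.148148) = 0.120257 ≈ 0.120.
B–C: 10/27 sites differ → p ≈ 0.37037, d = −0.75 ln(1 − 0.493827) = 0.510658 ≈ 0.511.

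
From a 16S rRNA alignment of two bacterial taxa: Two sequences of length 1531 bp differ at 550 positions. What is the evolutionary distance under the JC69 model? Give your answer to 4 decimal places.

0.4890

p = 550/1531 ≈ 0.359242.
d = −(3/4) ln(1 − 4p/3) = −0.75 ln(1 − 0.478989) = −0.75 ln(0.521011)
  = −0.75 × (-0.651984) = 0.488988 substitutions/site.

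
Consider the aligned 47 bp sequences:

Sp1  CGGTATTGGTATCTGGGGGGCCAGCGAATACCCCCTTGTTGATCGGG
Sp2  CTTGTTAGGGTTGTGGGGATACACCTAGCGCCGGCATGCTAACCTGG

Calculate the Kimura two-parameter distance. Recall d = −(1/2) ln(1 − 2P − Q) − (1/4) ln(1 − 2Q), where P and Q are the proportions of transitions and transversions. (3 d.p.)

0.794

Of 47 sites, 7 differences are transitions and 16 are transversions, so P = 7/47 ≈ 0.148936 and Q = 16/47 ≈ 0.340426.
Under the Kimura two-parameter model, d = −½ ln(1 − 2P − Q) − ¼ ln(1 − 2Q).
1 − 2P − Q = 0.361702, giving −½ ln(0.361702) = 0.508467.
1 − 2Q = 0.319148, giving −¼ ln(0.319148) = 0.285525.
d = 0.508467 + 0.285525 = 0.793992.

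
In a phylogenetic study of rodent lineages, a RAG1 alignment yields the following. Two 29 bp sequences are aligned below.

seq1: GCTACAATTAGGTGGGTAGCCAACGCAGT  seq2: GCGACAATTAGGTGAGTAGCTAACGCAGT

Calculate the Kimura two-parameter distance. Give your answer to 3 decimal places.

Of 29 sites, 2 differences are transitions and 1 are transversions, so P = 2/29 ≈ 0.068966 and Q = 1/29 ≈ 0.034483.
Under the Kimura two-parameter model, d = −½ ln(1 − 2P − Q) − ¼ ln(1 − 2Q).
1 − 2P − Q = 0.827585, giving −½ ln(0.827585) = 0.094622.
1 − 2Q = 0.931034, giving −¼ ln(0.931034) = 0.017865.
d = 0.094622 + 0.017865 = 0.112487.

0.112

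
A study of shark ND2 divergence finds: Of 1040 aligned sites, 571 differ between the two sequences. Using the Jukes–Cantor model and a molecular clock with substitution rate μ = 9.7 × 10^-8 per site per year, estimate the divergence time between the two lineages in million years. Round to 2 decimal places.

p = 571/1040 ≈ 0.549038.
d = −(3/4) ln(1 − 4p/3) = −0.75 ln(1 − 0.732051) = −0.75 ln(0.267949)
  = −0.75 × (-1.316959) = 0.987719 substitutions/site.
Under a molecular clock d = 2μt, so t = d/(2μ) = 0.987719 / (2 × 9.7 × 10^-8) = 5.09 million years.

5.09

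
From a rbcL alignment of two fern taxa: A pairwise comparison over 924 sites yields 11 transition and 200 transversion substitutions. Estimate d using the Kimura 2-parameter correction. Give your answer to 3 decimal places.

0.279

P = 11/924 ≈ 0.011905 and Q = 200/924 ≈ 0.21645.
Under the Kimura two-parameter model, d = −½ ln(1 − 2P − Q) − ¼ ln(1 − 2Q).
1 − 2P − Q = 0.75974, giving −½ ln(0.75974) = 0.137390.
1 − 2Q = 0.5671, giving −¼ ln(0.5671) = 0.141805.
d = 0.137390 + 0.141805 = 0.279195.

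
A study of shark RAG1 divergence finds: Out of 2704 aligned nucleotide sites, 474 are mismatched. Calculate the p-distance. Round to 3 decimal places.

0.175

p = 474/2704 = 0.175295… ≈ 0.175 (to 3 d.p.).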